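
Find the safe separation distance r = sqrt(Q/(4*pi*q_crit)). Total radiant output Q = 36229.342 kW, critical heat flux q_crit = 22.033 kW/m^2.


4*pi*q_crit = 276.87
Q/(4*pi*q_crit) = 130.85
r = sqrt(130.85) = 11.439 m

11.439 m


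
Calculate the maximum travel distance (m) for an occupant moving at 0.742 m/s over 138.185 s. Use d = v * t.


d = 0.742 * 138.185 = 102.53 m

102.53 m


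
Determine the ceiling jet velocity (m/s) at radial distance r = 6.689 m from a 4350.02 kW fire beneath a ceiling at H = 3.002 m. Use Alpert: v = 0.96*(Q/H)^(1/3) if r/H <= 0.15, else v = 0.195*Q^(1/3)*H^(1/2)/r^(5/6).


r/H = 6.689 / 3.002 = 2.2282
r/H > 0.15, so v = 0.195*Q^(1/3)*H^(1/2)/r^(5/6)
Q^(1/3) = 16.324
H^(1/2) = 1.7326
r^(5/6) = 4.8731
v = 0.195 * 16.324 * 1.7326 / 4.8731 = 1.1318 m/s

1.1318 m/s


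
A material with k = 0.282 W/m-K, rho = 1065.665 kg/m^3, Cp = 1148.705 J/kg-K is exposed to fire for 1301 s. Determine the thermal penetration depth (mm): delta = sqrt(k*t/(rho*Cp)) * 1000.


alpha = 0.282 / (1065.665 * 1148.705) = 2.3037e-07 m^2/s
alpha * t = 0.00029971
delta = sqrt(0.00029971) * 1000 = 17.312 mm

17.312 mm


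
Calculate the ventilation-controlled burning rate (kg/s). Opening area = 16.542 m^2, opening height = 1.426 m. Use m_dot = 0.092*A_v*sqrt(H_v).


sqrt(H_v) = 1.1942
m_dot = 0.092 * 16.542 * 1.1942 = 1.8173 kg/s

1.8173 kg/s


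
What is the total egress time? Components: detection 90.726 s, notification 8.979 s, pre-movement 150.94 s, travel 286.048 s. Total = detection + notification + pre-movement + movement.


Total = 90.726 + 8.979 + 150.94 + 286.048 = 536.693 s

536.693 s


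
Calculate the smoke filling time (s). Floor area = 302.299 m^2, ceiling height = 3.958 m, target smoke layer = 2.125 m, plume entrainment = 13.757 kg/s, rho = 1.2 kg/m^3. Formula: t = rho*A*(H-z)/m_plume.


H - z = 1.833 m
t = 1.2 * 302.299 * 1.833 / 13.757 = 48.334 s

48.334 s


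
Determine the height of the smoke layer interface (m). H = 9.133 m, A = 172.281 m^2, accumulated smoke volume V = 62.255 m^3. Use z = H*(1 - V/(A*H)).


V/(A*H) = 0.039566
1 - 0.039566 = 0.96043
z = 9.133 * 0.96043 = 8.7716 m

8.7716 m


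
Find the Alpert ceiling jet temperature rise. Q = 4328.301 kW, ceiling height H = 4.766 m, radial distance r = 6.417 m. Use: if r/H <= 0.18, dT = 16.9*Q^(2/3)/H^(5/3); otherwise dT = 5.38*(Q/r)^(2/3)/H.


r/H = 6.417 / 4.766 = 1.3464
r/H > 0.18, so dT = 5.38*(Q/r)^(2/3)/H
Q/r = 674.51
(Q/r)^(2/3) = 76.911
dT = 5.38 * 76.911 / 4.766 = 86.820 K

86.820 K


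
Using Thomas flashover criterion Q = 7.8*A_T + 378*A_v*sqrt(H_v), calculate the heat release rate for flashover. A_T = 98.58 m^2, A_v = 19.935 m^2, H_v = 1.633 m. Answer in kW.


7.8*A_T = 768.924
sqrt(H_v) = 1.2779
378*A_v*sqrt(H_v) = 9629.4
Q = 768.924 + 9629.4 = 10398 kW

10398 kW


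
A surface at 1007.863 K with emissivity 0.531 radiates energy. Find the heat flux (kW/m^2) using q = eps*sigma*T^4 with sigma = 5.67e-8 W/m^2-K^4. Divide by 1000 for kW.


T^4 = 1.0318e+12
q = 0.531 * 5.67e-8 * 1.0318e+12 / 1000 = 31.066 kW/m^2

31.066 kW/m^2


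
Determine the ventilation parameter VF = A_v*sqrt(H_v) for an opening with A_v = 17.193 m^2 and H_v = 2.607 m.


sqrt(H_v) = 1.6146
VF = 17.193 * 1.6146 = 27.760 m^(5/2)

27.760 m^(5/2)


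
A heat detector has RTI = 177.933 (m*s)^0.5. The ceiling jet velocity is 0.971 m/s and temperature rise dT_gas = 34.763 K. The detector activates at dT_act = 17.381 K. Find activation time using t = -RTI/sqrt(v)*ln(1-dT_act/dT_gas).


dT_act/dT_gas = 0.49999
ln(1 - 0.49999) = -0.69312
t = -177.933 / sqrt(0.971) * -0.69312 = 125.16 s

125.16 s


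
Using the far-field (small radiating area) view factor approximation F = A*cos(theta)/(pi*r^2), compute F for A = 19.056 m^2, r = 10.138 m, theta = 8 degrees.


cos(8 deg) = 0.99027
pi*r^2 = 322.89
F = 19.056 * 0.99027 / 322.89 = 0.058443

0.058443


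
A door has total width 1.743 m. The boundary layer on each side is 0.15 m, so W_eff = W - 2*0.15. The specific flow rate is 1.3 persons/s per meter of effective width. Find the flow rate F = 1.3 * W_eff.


W_eff = 1.743 - 0.30 = 1.443 m
F = 1.3 * 1.443 = 1.8759 persons/s

1.8759 persons/s


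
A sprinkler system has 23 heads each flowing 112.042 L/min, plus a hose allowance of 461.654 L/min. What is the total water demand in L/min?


Sprinkler demand = 23 * 112.042 = 2576.966 L/min
Total = 2576.966 + 461.654 = 3038.62 L/min

3038.62 L/min


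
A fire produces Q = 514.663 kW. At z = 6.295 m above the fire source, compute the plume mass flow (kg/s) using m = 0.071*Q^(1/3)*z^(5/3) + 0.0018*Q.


Q^(1/3) = 8.0138
z^(5/3) = 21.461
First term = 0.071 * 8.0138 * 21.461 = 12.211
Second term = 0.0018 * 514.663 = 0.92639
m = 13.138 kg/s

13.138 kg/s


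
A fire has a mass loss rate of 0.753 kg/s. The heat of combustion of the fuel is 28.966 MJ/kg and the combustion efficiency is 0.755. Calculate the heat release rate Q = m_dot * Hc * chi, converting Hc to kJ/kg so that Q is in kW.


Hc = 28.966 MJ/kg = 28.966 * 1000 kJ/kg = 28966 kJ/kg
Q = 0.753 kg/s * 28966 kJ/kg * 0.755 = 16468 kW

16468 kW


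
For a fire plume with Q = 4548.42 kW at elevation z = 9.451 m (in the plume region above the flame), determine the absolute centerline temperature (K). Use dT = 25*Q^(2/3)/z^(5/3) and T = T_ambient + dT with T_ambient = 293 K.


Q^(2/3) = 274.52
z^(5/3) = 42.247
dT = 25 * 274.52 / 42.247 = 162.45 K
T = 293 + 162.45 = 455.45 K

455.45 K


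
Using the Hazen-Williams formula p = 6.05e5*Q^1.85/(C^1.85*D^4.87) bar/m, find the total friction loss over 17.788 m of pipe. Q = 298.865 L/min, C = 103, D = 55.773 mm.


Q^1.85 = 37986
C^1.85 = 5293.6
D^4.87 = 3.1995e+08
p/m = 0.013569 bar/m
p_total = 0.013569 * 17.788 = 0.24137 bar

0.24137 bar


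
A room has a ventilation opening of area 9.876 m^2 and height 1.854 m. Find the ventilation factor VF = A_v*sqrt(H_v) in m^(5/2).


sqrt(H_v) = 1.3616
VF = 9.876 * 1.3616 = 13.447 m^(5/2)

13.447 m^(5/2)


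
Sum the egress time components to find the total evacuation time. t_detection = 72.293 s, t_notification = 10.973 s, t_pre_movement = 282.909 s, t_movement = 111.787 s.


Total = 72.293 + 10.973 + 282.909 + 111.787 = 477.962 s

477.962 s


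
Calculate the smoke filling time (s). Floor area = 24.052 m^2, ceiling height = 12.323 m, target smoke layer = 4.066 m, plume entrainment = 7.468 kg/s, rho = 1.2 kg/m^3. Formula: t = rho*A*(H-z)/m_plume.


H - z = 8.257 m
t = 1.2 * 24.052 * 8.257 / 7.468 = 31.912 s

31.912 s


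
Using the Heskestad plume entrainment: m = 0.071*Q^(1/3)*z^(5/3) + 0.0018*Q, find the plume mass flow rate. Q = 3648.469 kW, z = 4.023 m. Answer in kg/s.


Q^(1/3) = 15.395
z^(5/3) = 10.176
First term = 0.071 * 15.395 * 10.176 = 11.123
Second term = 0.0018 * 3648.469 = 6.5672
m = 17.690 kg/s

17.690 kg/s


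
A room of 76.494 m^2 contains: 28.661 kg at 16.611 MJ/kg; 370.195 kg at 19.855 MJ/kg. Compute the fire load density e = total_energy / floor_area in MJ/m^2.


Total energy = 28.661*16.611 + 370.195*19.855
= 476.0879 + 7350.222
= 7826.310 MJ
e = 7826.310 / 76.494 = 102.31 MJ/m^2

102.31 MJ/m^2


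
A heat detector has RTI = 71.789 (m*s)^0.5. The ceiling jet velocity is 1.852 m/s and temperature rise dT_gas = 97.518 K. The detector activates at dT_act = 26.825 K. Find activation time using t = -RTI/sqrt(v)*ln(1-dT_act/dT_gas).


dT_act/dT_gas = 0.27508
ln(1 - 0.27508) = -0.32169
t = -71.789 / sqrt(1.852) * -0.32169 = 16.970 s

16.970 s


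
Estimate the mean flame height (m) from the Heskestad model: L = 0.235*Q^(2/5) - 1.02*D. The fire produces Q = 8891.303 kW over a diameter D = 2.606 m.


Q^(2/5) = 37.983
0.235 * Q^(2/5) = 8.9259
1.02 * D = 2.6581
L = 6.2678 m

6.2678 m


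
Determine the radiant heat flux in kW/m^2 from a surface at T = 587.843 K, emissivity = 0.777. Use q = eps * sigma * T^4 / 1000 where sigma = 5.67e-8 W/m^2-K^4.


T^4 = 1.1941e+11
q = 0.777 * 5.67e-8 * 1.1941e+11 / 1000 = 5.2608 kW/m^2

5.2608 kW/m^2


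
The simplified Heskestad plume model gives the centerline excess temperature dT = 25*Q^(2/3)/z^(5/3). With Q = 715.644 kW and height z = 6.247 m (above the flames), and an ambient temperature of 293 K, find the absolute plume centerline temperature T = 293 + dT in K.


Q^(2/3) = 80.008
z^(5/3) = 21.189
dT = 25 * 80.008 / 21.189 = 94.396 K
T = 293 + 94.396 = 387.40 K

387.40 K


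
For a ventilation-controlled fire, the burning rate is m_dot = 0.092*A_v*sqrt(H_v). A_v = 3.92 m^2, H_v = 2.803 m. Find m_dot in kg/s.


sqrt(H_v) = 1.6742
m_dot = 0.092 * 3.92 * 1.6742 = 0.60379 kg/s

0.60379 kg/s


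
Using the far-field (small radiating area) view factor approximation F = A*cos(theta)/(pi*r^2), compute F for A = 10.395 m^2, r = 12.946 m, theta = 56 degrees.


cos(56 deg) = 0.55919
pi*r^2 = 526.53
F = 10.395 * 0.55919 / 526.53 = 0.011040

0.011040


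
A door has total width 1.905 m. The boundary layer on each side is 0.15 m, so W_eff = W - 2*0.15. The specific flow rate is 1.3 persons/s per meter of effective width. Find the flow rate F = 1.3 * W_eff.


W_eff = 1.905 - 0.30 = 1.605 m
F = 1.3 * 1.605 = 2.0865 persons/s

2.0865 persons/s


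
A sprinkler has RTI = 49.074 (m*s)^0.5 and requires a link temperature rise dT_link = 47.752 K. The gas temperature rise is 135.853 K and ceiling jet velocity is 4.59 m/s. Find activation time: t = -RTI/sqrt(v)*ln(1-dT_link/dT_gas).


dT_link/dT_gas = 0.35150
ln(1 - 0.35150) = -0.43309
t = -49.074 / sqrt(4.59) * -0.43309 = 9.9203 s

9.9203 s


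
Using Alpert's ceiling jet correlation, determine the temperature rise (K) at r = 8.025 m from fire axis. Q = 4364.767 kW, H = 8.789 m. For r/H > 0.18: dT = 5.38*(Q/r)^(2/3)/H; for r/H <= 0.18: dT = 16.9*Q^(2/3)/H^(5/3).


r/H = 8.025 / 8.789 = 0.91307
r/H > 0.18, so dT = 5.38*(Q/r)^(2/3)/H
Q/r = 543.90
(Q/r)^(2/3) = 66.631
dT = 5.38 * 66.631 / 8.789 = 40.787 K

40.787 K


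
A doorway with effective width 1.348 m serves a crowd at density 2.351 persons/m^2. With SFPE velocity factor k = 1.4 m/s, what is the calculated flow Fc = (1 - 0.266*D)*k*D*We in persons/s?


1 - 0.266*D = 1 - 0.266*2.351 = 0.37463
Fs = 0.37463 * 1.4 * 2.351 = 1.2331 persons/(s*m)
Fc = 1.2331 * 1.348 = 1.6622 persons/s

1.6622 persons/s


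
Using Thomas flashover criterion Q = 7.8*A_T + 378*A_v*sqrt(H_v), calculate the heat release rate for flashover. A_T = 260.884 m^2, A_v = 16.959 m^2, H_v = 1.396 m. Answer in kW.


7.8*A_T = 2034.9
sqrt(H_v) = 1.1815
378*A_v*sqrt(H_v) = 7574.2
Q = 2034.9 + 7574.2 = 9609.1 kW

9609.1 kW


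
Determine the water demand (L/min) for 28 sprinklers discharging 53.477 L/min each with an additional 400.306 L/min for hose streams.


Sprinkler demand = 28 * 53.477 = 1497.356 L/min
Total = 1497.356 + 400.306 = 1897.662 L/min

1897.662 L/min


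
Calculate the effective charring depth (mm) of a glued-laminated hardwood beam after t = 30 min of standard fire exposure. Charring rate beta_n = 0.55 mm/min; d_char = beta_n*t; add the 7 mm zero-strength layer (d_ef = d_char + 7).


d_char = 0.55 * 30 = 16.5 mm
d_ef = 16.5 + 1.0*7 = 23.5 mm

23.5 mm


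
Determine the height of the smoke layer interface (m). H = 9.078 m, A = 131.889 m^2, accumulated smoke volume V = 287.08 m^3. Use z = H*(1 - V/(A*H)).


V/(A*H) = 0.23978
1 - 0.23978 = 0.76022
z = 9.078 * 0.76022 = 6.9013 m

6.9013 m


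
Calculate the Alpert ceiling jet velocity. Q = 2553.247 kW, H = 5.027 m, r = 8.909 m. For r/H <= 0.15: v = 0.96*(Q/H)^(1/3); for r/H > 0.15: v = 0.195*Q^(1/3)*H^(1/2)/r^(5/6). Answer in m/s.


r/H = 8.909 / 5.027 = 1.7722
r/H > 0.15, so v = 0.195*Q^(1/3)*H^(1/2)/r^(5/6)
Q^(1/3) = 13.668
H^(1/2) = 2.2421
r^(5/6) = 6.1876
v = 0.195 * 13.668 * 2.2421 / 6.1876 = 0.96575 m/s

0.96575 m/s


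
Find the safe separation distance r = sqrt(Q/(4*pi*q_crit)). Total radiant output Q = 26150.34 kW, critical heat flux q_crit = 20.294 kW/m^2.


4*pi*q_crit = 255.02
Q/(4*pi*q_crit) = 102.54
r = sqrt(102.54) = 10.126 m

10.126 m


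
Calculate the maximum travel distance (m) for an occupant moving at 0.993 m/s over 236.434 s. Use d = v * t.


d = 0.993 * 236.434 = 234.78 m

234.78 m


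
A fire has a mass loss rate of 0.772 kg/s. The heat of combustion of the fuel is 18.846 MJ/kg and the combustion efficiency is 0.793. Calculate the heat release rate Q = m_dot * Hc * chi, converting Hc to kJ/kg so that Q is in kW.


Hc = 18.846 MJ/kg = 18.846 * 1000 kJ/kg = 18846 kJ/kg
Q = 0.772 kg/s * 18846 kJ/kg * 0.793 = 11537 kW

11537 kW


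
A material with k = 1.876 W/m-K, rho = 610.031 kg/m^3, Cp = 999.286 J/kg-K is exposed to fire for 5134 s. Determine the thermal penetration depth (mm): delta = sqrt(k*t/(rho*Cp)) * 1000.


alpha = 1.876 / (610.031 * 999.286) = 3.0775e-06 m^2/s
alpha * t = 0.015800
delta = sqrt(0.015800) * 1000 = 125.70 mm

125.70 mm


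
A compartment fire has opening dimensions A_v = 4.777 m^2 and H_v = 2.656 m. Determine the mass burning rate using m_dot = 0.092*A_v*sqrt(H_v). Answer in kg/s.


sqrt(H_v) = 1.6297
m_dot = 0.092 * 4.777 * 1.6297 = 0.71624 kg/s

0.71624 kg/s


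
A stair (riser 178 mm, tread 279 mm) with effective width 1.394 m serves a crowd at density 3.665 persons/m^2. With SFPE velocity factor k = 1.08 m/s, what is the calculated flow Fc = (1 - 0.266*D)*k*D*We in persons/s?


1 - 0.266*D = 1 - 0.266*3.665 = 0.025110
Fs = 0.025110 * 1.08 * 3.665 = 0.099390 persons/(s*m)
Fc = 0.099390 * 1.394 = 0.13855 persons/s

0.13855 persons/s


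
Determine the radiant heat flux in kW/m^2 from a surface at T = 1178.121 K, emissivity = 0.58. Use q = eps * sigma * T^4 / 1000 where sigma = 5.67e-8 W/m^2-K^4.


T^4 = 1.9265e+12
q = 0.58 * 5.67e-8 * 1.9265e+12 / 1000 = 63.354 kW/m^2

63.354 kW/m^2


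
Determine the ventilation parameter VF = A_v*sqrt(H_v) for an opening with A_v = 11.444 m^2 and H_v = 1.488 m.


sqrt(H_v) = 1.2198
VF = 11.444 * 1.2198 = 13.960 m^(5/2)

13.960 m^(5/2)


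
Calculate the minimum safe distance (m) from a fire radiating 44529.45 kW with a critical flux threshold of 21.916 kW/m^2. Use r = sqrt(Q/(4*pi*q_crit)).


4*pi*q_crit = 275.40
Q/(4*pi*q_crit) = 161.69
r = sqrt(161.69) = 12.716 m

12.716 m


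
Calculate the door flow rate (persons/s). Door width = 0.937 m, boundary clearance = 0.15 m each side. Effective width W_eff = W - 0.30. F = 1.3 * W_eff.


W_eff = 0.937 - 0.30 = 0.637 m
F = 1.3 * 0.637 = 0.82810 persons/s

0.82810 persons/s


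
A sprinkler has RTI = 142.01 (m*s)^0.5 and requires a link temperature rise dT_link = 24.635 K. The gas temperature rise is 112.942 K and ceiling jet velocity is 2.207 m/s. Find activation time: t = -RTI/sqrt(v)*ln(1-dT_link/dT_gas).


dT_link/dT_gas = 0.21812
ln(1 - 0.21812) = -0.24606
t = -142.01 / sqrt(2.207) * -0.24606 = 23.521 s

23.521 s


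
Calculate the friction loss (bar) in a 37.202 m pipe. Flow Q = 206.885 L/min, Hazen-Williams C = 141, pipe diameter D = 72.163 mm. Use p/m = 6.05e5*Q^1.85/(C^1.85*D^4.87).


Q^1.85 = 19235
C^1.85 = 9463.6
D^4.87 = 1.1220e+09
p/m = 0.0010960 bar/m
p_total = 0.0010960 * 37.202 = 0.040773 bar

0.040773 bar


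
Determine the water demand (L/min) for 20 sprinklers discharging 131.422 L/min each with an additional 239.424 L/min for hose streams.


Sprinkler demand = 20 * 131.422 = 2628.44 L/min
Total = 2628.44 + 239.424 = 2867.864 L/min

2867.864 L/min


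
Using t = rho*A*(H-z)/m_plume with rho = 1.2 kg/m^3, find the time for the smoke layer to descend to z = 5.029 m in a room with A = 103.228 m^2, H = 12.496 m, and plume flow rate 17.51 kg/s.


H - z = 7.467 m
t = 1.2 * 103.228 * 7.467 / 17.51 = 52.825 s

52.825 s


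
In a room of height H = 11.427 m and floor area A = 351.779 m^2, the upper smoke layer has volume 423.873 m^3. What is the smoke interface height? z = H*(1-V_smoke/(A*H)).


V/(A*H) = 0.10545
1 - 0.10545 = 0.89455
z = 11.427 * 0.89455 = 10.222 m

10.222 m


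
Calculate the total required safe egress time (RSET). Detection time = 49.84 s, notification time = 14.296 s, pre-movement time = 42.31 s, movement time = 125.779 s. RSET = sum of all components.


Total = 49.84 + 14.296 + 42.31 + 125.779 = 232.225 s

232.225 s


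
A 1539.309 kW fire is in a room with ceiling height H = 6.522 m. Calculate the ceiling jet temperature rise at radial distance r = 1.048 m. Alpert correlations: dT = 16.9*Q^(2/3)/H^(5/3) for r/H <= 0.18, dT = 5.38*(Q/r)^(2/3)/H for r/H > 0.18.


r/H = 1.048 / 6.522 = 0.16069
r/H <= 0.18, so dT = 16.9*Q^(2/3)/H^(5/3)
Q^(2/3) = 133.32
H^(5/3) = 22.767
dT = 16.9 * 133.32 / 22.767 = 98.962 K

98.962 K


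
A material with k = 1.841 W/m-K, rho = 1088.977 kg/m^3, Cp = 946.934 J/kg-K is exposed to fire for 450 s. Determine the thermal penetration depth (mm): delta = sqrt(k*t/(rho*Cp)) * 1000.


alpha = 1.841 / (1088.977 * 946.934) = 1.7853e-06 m^2/s
alpha * t = 0.00080339
delta = sqrt(0.00080339) * 1000 = 28.344 mm

28.344 mm


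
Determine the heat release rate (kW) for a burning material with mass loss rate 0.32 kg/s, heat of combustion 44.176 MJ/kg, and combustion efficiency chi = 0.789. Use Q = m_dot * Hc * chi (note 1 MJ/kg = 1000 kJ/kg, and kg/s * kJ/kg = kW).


Hc = 44.176 MJ/kg = 44.176 * 1000 kJ/kg = 44176 kJ/kg
Q = 0.32 kg/s * 44176 kJ/kg * 0.789 = 11154 kW

11154 kW


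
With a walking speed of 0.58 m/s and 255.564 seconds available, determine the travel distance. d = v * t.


d = 0.58 * 255.564 = 148.23 m

148.23 m


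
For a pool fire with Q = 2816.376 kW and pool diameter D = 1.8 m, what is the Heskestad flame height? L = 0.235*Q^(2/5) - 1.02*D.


Q^(2/5) = 23.981
0.235 * Q^(2/5) = 5.6357
1.02 * D = 1.836
L = 3.7997 m

3.7997 m


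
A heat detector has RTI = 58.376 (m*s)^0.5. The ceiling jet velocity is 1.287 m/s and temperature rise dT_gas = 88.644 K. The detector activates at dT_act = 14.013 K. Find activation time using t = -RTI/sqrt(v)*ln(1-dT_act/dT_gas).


dT_act/dT_gas = 0.15808
ln(1 - 0.15808) = -0.17207
t = -58.376 / sqrt(1.287) * -0.17207 = 8.8543 s

8.8543 s


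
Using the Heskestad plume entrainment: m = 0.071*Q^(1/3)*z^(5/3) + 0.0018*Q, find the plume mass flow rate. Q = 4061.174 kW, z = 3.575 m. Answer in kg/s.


Q^(1/3) = 15.955
z^(5/3) = 8.3585
First term = 0.071 * 15.955 * 8.3585 = 9.4682
Second term = 0.0018 * 4061.174 = 7.3101
m = 16.778 kg/s

16.778 kg/s


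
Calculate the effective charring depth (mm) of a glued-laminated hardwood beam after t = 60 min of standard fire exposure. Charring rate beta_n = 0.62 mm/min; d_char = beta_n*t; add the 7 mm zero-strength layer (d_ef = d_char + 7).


d_char = 0.62 * 60 = 37.2 mm
d_ef = 37.2 + 1.0*7 = 44.2 mm

44.2 mm


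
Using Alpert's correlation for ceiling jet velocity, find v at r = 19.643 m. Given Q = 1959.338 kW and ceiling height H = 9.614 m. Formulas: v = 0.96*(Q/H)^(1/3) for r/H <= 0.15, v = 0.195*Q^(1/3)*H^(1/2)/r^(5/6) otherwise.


r/H = 19.643 / 9.614 = 2.0432
r/H > 0.15, so v = 0.195*Q^(1/3)*H^(1/2)/r^(5/6)
Q^(1/3) = 12.513
H^(1/2) = 3.1006
r^(5/6) = 11.958
v = 0.195 * 12.513 * 3.1006 / 11.958 = 0.63268 m/s

0.63268 m/s


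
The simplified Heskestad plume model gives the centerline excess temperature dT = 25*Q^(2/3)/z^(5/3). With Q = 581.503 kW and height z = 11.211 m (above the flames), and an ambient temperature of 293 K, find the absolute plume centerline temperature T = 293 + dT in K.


Q^(2/3) = 69.668
z^(5/3) = 56.157
dT = 25 * 69.668 / 56.157 = 31.015 K
T = 293 + 31.015 = 324.01 K

324.01 K


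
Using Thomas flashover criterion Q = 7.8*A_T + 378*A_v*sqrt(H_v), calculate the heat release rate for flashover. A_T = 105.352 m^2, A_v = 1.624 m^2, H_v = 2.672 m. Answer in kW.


7.8*A_T = 821.75
sqrt(H_v) = 1.6346
378*A_v*sqrt(H_v) = 1003.5
Q = 821.75 + 1003.5 = 1825.2 kW

1825.2 kW


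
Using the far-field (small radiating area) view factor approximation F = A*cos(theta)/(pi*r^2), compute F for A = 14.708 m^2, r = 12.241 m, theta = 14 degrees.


cos(14 deg) = 0.97030
pi*r^2 = 470.74
F = 14.708 * 0.97030 / 470.74 = 0.030316

0.030316


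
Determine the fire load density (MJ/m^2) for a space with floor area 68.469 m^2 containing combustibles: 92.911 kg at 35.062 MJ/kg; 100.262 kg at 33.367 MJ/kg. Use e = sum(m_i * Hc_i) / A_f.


Total energy = 92.911*35.062 + 100.262*33.367
= 3257.645 + 3345.442
= 6603.088 MJ
e = 6603.088 / 68.469 = 96.439 MJ/m^2

96.439 MJ/m^2


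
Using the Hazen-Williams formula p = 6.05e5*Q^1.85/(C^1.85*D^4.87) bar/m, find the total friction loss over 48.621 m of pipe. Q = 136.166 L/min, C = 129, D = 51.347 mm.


Q^1.85 = 8872.1
C^1.85 = 8027.7
D^4.87 = 2.1390e+08
p/m = 0.0031260 bar/m
p_total = 0.0031260 * 48.621 = 0.15199 bar

0.15199 bar


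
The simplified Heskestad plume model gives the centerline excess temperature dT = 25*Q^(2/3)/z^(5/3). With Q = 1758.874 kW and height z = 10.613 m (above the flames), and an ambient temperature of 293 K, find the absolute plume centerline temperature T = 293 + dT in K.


Q^(2/3) = 145.71
z^(5/3) = 51.254
dT = 25 * 145.71 / 51.254 = 71.072 K
T = 293 + 71.072 = 364.07 K

364.07 K


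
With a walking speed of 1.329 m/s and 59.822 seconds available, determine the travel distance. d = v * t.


d = 1.329 * 59.822 = 79.503 m

79.503 m


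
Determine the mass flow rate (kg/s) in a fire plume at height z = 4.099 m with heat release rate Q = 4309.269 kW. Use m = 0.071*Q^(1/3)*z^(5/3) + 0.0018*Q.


Q^(1/3) = 16.273
z^(5/3) = 10.499
First term = 0.071 * 16.273 * 10.499 = 12.130
Second term = 0.0018 * 4309.269 = 7.7567
m = 19.887 kg/s

19.887 kg/s


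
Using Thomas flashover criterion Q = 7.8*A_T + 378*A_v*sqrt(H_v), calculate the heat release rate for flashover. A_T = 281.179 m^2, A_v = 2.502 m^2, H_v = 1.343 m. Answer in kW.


7.8*A_T = 2193.2
sqrt(H_v) = 1.1589
378*A_v*sqrt(H_v) = 1096.0
Q = 2193.2 + 1096.0 = 3289.2 kW

3289.2 kW


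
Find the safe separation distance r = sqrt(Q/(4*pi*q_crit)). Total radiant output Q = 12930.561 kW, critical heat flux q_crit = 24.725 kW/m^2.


4*pi*q_crit = 310.70
Q/(4*pi*q_crit) = 41.617
r = sqrt(41.617) = 6.4511 m

6.4511 m


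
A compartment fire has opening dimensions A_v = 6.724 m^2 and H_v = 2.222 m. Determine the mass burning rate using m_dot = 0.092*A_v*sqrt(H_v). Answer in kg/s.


sqrt(H_v) = 1.4906
m_dot = 0.092 * 6.724 * 1.4906 = 0.92212 kg/s

0.92212 kg/s


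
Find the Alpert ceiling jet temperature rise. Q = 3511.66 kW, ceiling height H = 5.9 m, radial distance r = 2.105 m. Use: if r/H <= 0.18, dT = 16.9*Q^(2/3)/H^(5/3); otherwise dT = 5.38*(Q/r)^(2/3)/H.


r/H = 2.105 / 5.9 = 0.35678
r/H > 0.18, so dT = 5.38*(Q/r)^(2/3)/H
Q/r = 1668.2
(Q/r)^(2/3) = 140.66
dT = 5.38 * 140.66 / 5.9 = 128.26 K

128.26 K


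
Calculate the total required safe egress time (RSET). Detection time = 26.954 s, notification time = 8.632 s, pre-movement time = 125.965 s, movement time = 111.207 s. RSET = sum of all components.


Total = 26.954 + 8.632 + 125.965 + 111.207 = 272.758 s

272.758 s


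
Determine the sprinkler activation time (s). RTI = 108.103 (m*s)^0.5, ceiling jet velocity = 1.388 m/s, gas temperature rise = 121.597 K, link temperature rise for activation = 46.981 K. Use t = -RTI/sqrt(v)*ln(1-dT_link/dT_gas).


dT_link/dT_gas = 0.38637
ln(1 - 0.38637) = -0.48836
t = -108.103 / sqrt(1.388) * -0.48836 = 44.811 s

44.811 s


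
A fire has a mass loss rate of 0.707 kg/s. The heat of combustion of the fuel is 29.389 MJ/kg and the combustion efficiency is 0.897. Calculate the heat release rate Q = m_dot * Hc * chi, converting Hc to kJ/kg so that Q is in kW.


Hc = 29.389 MJ/kg = 29.389 * 1000 kJ/kg = 29389 kJ/kg
Q = 0.707 kg/s * 29389 kJ/kg * 0.897 = 18638 kW

18638 kW


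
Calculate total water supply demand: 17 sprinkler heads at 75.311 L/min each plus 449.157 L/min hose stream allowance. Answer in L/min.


Sprinkler demand = 17 * 75.311 = 1280.287 L/min
Total = 1280.287 + 449.157 = 1729.444 L/min

1729.444 L/min


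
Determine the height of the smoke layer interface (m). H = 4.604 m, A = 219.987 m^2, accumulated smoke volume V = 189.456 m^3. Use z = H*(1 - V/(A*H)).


V/(A*H) = 0.18706
1 - 0.18706 = 0.81294
z = 4.604 * 0.81294 = 3.7428 m

3.7428 m


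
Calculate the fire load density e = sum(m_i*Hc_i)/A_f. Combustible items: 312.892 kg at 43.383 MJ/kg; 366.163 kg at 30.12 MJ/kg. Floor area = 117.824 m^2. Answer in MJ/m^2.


Total energy = 312.892*43.383 + 366.163*30.12
= 13574.19 + 11028.83
= 24603.02 MJ
e = 24603.02 / 117.824 = 208.81 MJ/m^2

208.81 MJ/m^2


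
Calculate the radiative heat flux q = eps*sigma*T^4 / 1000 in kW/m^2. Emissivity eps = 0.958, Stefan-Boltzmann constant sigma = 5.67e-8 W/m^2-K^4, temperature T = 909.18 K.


T^4 = 6.8328e+11
q = 0.958 * 5.67e-8 * 6.8328e+11 / 1000 = 37.115 kW/m^2

37.115 kW/m^2


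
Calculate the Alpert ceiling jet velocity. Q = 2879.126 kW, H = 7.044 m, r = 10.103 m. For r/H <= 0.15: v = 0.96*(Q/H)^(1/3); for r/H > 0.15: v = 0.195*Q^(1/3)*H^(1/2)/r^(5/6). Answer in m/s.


r/H = 10.103 / 7.044 = 1.4343
r/H > 0.15, so v = 0.195*Q^(1/3)*H^(1/2)/r^(5/6)
Q^(1/3) = 14.226
H^(1/2) = 2.6541
r^(5/6) = 6.8713
v = 0.195 * 14.226 * 2.6541 / 6.8713 = 1.0715 m/s

1.0715 m/s


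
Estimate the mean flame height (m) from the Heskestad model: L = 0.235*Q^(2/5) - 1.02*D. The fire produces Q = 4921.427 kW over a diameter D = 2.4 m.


Q^(2/5) = 29.980
0.235 * Q^(2/5) = 7.0454
1.02 * D = 2.448
L = 4.5974 m

4.5974 m


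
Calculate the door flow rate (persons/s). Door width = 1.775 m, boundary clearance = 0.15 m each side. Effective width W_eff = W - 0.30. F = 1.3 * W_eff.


W_eff = 1.775 - 0.30 = 1.475 m
F = 1.3 * 1.475 = 1.9175 persons/s

1.9175 persons/s


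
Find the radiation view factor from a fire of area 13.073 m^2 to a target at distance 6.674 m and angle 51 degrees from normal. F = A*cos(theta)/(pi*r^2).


cos(51 deg) = 0.62932
pi*r^2 = 139.93
F = 13.073 * 0.62932 / 139.93 = 0.058793

0.058793


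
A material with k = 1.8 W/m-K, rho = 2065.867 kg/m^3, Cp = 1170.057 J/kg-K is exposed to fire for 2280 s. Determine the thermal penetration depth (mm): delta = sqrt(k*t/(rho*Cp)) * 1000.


alpha = 1.8 / (2065.867 * 1170.057) = 7.4467e-07 m^2/s
alpha * t = 0.0016978
delta = sqrt(0.0016978) * 1000 = 41.205 mm

41.205 mm


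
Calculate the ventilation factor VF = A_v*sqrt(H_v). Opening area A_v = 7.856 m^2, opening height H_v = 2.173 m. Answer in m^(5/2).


sqrt(H_v) = 1.4741
VF = 7.856 * 1.4741 = 11.581 m^(5/2)

11.581 m^(5/2)


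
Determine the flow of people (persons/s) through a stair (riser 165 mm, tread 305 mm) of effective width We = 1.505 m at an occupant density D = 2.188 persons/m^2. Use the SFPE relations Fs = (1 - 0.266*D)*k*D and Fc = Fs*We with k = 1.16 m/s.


1 - 0.266*D = 1 - 0.266*2.188 = 0.41799
Fs = 0.41799 * 1.16 * 2.188 = 1.0609 persons/(s*m)
Fc = 1.0609 * 1.505 = 1.5967 persons/s

1.5967 persons/s


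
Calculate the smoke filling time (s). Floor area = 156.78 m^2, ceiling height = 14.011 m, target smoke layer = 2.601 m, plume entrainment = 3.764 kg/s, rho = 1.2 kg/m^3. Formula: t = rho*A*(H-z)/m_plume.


H - z = 11.41 m
t = 1.2 * 156.78 * 11.41 / 3.764 = 570.31 s

570.31 s


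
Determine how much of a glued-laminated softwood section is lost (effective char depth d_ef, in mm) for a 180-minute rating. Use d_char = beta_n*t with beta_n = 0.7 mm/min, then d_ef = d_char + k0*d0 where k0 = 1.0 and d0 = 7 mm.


d_char = 0.7 * 180 = 126 mm
d_ef = 126 + 1.0*7 = 133 mm

133 mm


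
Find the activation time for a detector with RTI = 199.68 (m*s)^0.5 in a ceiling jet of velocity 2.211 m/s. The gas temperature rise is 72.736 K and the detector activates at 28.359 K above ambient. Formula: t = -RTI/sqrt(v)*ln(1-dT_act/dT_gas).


dT_act/dT_gas = 0.38989
ln(1 - 0.38989) = -0.49412
t = -199.68 / sqrt(2.211) * -0.49412 = 66.354 s

66.354 s


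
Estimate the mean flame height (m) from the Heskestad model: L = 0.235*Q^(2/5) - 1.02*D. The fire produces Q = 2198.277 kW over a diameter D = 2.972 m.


Q^(2/5) = 21.719
0.235 * Q^(2/5) = 5.1039
1.02 * D = 3.0314
L = 2.0724 m

2.0724 m


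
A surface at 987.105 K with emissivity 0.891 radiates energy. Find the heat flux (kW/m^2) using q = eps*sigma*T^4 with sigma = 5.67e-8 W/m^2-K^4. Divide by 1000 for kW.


T^4 = 9.4941e+11
q = 0.891 * 5.67e-8 * 9.4941e+11 / 1000 = 47.964 kW/m^2

47.964 kW/m^2


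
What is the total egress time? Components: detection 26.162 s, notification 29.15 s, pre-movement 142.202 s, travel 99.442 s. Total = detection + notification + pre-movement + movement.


Total = 26.162 + 29.15 + 142.202 + 99.442 = 296.956 s

296.956 s


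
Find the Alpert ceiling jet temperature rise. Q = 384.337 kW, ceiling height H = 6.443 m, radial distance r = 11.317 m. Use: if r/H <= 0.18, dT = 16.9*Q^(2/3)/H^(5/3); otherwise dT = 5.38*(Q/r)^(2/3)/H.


r/H = 11.317 / 6.443 = 1.7565
r/H > 0.18, so dT = 5.38*(Q/r)^(2/3)/H
Q/r = 33.961
(Q/r)^(2/3) = 10.487
dT = 5.38 * 10.487 / 6.443 = 8.7569 K

8.7569 K


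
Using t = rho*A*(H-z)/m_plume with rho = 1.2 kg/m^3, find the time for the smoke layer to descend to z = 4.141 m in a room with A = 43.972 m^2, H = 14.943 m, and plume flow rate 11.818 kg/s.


H - z = 10.802 m
t = 1.2 * 43.972 * 10.802 / 11.818 = 48.230 s

48.230 s


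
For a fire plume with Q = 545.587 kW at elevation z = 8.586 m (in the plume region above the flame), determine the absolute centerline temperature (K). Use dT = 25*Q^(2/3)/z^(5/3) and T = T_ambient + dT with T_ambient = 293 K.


Q^(2/3) = 66.769
z^(5/3) = 36.001
dT = 25 * 66.769 / 36.001 = 46.366 K
T = 293 + 46.366 = 339.37 K

339.37 K


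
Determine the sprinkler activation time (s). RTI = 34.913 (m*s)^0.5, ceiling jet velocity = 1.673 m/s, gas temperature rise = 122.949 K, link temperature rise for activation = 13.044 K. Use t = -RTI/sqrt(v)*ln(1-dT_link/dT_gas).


dT_link/dT_gas = 0.10609
ln(1 - 0.10609) = -0.11215
t = -34.913 / sqrt(1.673) * -0.11215 = 3.0273 s

3.0273 s


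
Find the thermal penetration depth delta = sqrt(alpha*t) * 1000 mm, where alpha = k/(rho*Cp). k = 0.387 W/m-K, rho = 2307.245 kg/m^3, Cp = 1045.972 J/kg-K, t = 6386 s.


alpha = 0.387 / (2307.245 * 1045.972) = 1.6036e-07 m^2/s
alpha * t = 0.0010241
delta = sqrt(0.0010241) * 1000 = 32.001 mm

32.001 mm


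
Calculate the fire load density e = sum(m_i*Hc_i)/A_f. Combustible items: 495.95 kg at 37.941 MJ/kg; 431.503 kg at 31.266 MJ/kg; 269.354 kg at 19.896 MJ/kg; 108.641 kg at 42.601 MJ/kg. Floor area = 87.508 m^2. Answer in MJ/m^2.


Total energy = 495.95*37.941 + 431.503*31.266 + 269.354*19.896 + 108.641*42.601
= 18816.84 + 13491.37 + 5359.067 + 4628.215
= 42295.49 MJ
e = 42295.49 / 87.508 = 483.33 MJ/m^2

483.33 MJ/m^2


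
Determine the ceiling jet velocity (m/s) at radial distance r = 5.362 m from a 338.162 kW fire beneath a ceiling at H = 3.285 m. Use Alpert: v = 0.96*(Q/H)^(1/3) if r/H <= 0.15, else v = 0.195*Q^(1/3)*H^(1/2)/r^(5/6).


r/H = 5.362 / 3.285 = 1.6323
r/H > 0.15, so v = 0.195*Q^(1/3)*H^(1/2)/r^(5/6)
Q^(1/3) = 6.9669
H^(1/2) = 1.8125
r^(5/6) = 4.0530
v = 0.195 * 6.9669 * 1.8125 / 4.0530 = 0.60754 m/s

0.60754 m/s


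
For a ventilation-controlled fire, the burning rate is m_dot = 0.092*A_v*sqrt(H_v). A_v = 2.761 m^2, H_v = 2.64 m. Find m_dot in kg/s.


sqrt(H_v) = 1.6248
m_dot = 0.092 * 2.761 * 1.6248 = 0.41272 kg/s

0.41272 kg/s


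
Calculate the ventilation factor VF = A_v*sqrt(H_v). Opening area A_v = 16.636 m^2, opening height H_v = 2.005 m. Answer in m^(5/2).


sqrt(H_v) = 1.4160
VF = 16.636 * 1.4160 = 23.556 m^(5/2)

23.556 m^(5/2)


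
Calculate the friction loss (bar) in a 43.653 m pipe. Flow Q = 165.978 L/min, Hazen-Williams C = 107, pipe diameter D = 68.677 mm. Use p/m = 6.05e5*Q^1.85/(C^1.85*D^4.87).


Q^1.85 = 12797
C^1.85 = 5680.2
D^4.87 = 8.8160e+08
p/m = 0.0015460 bar/m
p_total = 0.0015460 * 43.653 = 0.067489 bar

0.067489 bar


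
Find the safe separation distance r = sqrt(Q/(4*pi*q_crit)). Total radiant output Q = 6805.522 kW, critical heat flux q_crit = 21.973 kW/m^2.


4*pi*q_crit = 276.12
Q/(4*pi*q_crit) = 24.647
r = sqrt(24.647) = 4.9646 m

4.9646 m


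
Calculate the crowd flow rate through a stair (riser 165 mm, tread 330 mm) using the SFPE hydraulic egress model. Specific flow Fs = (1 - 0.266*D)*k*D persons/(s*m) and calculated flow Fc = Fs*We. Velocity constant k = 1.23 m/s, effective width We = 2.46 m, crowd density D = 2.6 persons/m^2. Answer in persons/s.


1 - 0.266*D = 1 - 0.266*2.6 = 0.30840
Fs = 0.30840 * 1.23 * 2.6 = 0.98626 persons/(s*m)
Fc = 0.98626 * 2.46 = 2.4262 persons/s

2.4262 persons/s


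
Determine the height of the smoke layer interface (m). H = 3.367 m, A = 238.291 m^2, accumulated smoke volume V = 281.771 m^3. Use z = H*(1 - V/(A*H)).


V/(A*H) = 0.35119
1 - 0.35119 = 0.64881
z = 3.367 * 0.64881 = 2.1845 m

2.1845 m


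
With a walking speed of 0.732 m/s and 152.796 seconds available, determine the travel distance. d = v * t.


d = 0.732 * 152.796 = 111.85 m

111.85 m


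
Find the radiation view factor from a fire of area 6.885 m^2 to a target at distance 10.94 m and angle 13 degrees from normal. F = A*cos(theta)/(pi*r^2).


cos(13 deg) = 0.97437
pi*r^2 = 376.00
F = 6.885 * 0.97437 / 376.00 = 0.017842

0.017842


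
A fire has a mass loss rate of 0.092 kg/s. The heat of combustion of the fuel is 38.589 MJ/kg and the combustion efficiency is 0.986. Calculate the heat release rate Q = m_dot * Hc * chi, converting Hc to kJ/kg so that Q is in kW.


Hc = 38.589 MJ/kg = 38.589 * 1000 kJ/kg = 38589 kJ/kg
Q = 0.092 kg/s * 38589 kJ/kg * 0.986 = 3500.5 kW

3500.5 kW


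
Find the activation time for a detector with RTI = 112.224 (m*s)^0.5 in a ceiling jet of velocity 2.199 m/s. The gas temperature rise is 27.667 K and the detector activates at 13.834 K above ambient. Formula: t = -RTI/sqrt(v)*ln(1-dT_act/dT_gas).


dT_act/dT_gas = 0.50002
ln(1 - 0.50002) = -0.69318
t = -112.224 / sqrt(2.199) * -0.69318 = 52.459 s

52.459 s


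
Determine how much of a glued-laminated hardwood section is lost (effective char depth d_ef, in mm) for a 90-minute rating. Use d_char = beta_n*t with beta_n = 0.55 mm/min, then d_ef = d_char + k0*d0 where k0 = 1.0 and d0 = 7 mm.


d_char = 0.55 * 90 = 49.5 mm
d_ef = 49.5 + 1.0*7 = 56.5 mm

56.5 mm


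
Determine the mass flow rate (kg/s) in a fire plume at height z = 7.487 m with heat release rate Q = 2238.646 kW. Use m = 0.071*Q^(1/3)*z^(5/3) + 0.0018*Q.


Q^(1/3) = 13.082
z^(5/3) = 28.654
First term = 0.071 * 13.082 * 28.654 = 26.613
Second term = 0.0018 * 2238.646 = 4.0296
m = 30.643 kg/s

30.643 kg/s


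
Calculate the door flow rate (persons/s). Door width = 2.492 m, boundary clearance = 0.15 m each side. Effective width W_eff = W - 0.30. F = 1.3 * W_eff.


W_eff = 2.492 - 0.30 = 2.192 m
F = 1.3 * 2.192 = 2.8496 persons/s

2.8496 persons/s


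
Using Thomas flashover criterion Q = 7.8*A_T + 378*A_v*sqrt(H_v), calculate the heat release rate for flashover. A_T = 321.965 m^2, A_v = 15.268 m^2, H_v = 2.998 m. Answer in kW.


7.8*A_T = 2511.327
sqrt(H_v) = 1.7315
378*A_v*sqrt(H_v) = 9992.9
Q = 2511.327 + 9992.9 = 12504 kW

12504 kW


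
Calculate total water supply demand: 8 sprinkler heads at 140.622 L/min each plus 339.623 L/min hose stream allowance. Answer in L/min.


Sprinkler demand = 8 * 140.622 = 1124.976 L/min
Total = 1124.976 + 339.623 = 1464.599 L/min

1464.599 L/min


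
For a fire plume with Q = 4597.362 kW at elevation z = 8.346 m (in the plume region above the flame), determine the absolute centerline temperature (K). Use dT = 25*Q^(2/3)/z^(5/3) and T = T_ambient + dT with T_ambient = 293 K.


Q^(2/3) = 276.49
z^(5/3) = 34.340
dT = 25 * 276.49 / 34.340 = 201.29 K
T = 293 + 201.29 = 494.29 K

494.29 K


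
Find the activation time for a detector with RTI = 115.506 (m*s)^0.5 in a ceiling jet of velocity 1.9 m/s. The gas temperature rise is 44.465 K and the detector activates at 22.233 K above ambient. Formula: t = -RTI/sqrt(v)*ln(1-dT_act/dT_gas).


dT_act/dT_gas = 0.50001
ln(1 - 0.50001) = -0.69317
t = -115.506 / sqrt(1.9) * -0.69317 = 58.085 s

58.085 s


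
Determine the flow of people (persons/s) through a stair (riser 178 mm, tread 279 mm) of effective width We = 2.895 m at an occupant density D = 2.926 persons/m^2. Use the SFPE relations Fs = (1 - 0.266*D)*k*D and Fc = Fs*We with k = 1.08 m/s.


1 - 0.266*D = 1 - 0.266*2.926 = 0.22168
Fs = 0.22168 * 1.08 * 2.926 = 0.70054 persons/(s*m)
Fc = 0.70054 * 2.895 = 2.0281 persons/s

2.0281 persons/s


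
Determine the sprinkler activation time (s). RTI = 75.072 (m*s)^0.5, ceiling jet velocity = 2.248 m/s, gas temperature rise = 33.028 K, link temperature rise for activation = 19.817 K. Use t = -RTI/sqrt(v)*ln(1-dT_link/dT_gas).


dT_link/dT_gas = 0.60001
ln(1 - 0.60001) = -0.91631
t = -75.072 / sqrt(2.248) * -0.91631 = 45.880 s

45.880 s


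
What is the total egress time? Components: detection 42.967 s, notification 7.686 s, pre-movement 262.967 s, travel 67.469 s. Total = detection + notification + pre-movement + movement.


Total = 42.967 + 7.686 + 262.967 + 67.469 = 381.089 s

381.089 s


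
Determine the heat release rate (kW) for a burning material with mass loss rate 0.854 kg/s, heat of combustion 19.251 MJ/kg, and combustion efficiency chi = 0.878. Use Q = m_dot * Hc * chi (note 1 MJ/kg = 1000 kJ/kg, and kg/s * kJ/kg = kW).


Hc = 19.251 MJ/kg = 19.251 * 1000 kJ/kg = 19251 kJ/kg
Q = 0.854 kg/s * 19251 kJ/kg * 0.878 = 14435 kW

14435 kW


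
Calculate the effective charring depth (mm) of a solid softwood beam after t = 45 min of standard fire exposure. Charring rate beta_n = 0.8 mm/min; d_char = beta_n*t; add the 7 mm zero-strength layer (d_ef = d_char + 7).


d_char = 0.8 * 45 = 36 mm
d_ef = 36 + 1.0*7 = 43 mm

43 mm


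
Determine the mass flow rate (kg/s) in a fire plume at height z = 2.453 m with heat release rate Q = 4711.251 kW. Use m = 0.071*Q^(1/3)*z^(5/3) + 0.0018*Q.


Q^(1/3) = 16.764
z^(5/3) = 4.4617
First term = 0.071 * 16.764 * 4.4617 = 5.3105
Second term = 0.0018 * 4711.251 = 8.4803
m = 13.791 kg/s

13.791 kg/s


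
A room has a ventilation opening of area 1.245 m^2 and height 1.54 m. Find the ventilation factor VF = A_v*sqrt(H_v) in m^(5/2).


sqrt(H_v) = 1.2410
VF = 1.245 * 1.2410 = 1.5450 m^(5/2)

1.5450 m^(5/2)


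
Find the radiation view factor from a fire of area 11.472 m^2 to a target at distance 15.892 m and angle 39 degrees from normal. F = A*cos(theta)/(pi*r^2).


cos(39 deg) = 0.77715
pi*r^2 = 793.43
F = 11.472 * 0.77715 / 793.43 = 0.011237

0.011237


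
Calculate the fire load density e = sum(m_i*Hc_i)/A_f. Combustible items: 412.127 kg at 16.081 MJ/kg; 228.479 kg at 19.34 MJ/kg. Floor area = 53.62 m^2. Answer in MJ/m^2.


Total energy = 412.127*16.081 + 228.479*19.34
= 6627.414 + 4418.784
= 11046.20 MJ
e = 11046.20 / 53.62 = 206.01 MJ/m^2

206.01 MJ/m^2


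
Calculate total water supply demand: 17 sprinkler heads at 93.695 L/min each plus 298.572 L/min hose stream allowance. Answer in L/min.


Sprinkler demand = 17 * 93.695 = 1592.815 L/min
Total = 1592.815 + 298.572 = 1891.387 L/min

1891.387 L/min


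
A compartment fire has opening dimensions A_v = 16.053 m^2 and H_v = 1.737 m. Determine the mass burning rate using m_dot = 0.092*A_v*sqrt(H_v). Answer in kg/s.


sqrt(H_v) = 1.3180
m_dot = 0.092 * 16.053 * 1.3180 = 1.9465 kg/s

1.9465 kg/s


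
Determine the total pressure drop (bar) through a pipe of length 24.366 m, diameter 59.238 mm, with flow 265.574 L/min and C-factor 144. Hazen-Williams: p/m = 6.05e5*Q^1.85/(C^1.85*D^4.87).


Q^1.85 = 30531
C^1.85 = 9839.4
D^4.87 = 4.2911e+08
p/m = 0.0043749 bar/m
p_total = 0.0043749 * 24.366 = 0.10660 bar

0.10660 bar


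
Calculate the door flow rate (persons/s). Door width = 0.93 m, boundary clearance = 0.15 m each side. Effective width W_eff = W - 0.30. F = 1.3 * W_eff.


W_eff = 0.93 - 0.30 = 0.63 m
F = 1.3 * 0.63 = 0.819 persons/s

0.819 persons/s
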